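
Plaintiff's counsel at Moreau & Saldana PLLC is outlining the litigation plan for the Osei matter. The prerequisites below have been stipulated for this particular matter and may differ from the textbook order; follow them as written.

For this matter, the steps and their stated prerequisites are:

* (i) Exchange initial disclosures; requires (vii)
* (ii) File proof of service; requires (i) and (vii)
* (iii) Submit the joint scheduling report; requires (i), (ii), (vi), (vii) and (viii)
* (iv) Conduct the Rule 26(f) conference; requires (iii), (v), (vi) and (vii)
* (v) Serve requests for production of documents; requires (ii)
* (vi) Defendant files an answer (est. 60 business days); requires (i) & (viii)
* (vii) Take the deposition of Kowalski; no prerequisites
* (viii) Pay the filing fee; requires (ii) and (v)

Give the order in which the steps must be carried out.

Only (vii) has no prerequisites, so it is first.
Next only (i) has its prerequisites met → (i).
(ii) is the only step now ready → (ii).
That leaves (v) as the only ready step → (v).
(viii) is the only step now ready → (viii).
(vi) is the only step now ready → (vi).
That leaves (iii) as the only ready step → (iii).
(iv) needed (iii), (v), (vi) and (vii), now all done → (iv).

(vii) → (i) → (ii) → (v) → (viii) → (vi) → (iii) → (iv)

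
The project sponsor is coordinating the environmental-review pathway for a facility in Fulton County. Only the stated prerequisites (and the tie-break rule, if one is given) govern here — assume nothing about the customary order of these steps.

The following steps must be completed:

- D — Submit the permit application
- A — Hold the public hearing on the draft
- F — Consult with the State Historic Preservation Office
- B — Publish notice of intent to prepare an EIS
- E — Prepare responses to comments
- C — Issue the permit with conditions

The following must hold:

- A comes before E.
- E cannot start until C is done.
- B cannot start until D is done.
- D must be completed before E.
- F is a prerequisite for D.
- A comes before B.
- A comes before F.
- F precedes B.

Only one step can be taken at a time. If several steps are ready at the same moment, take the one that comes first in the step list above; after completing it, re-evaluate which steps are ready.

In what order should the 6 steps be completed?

A → F → D → B → C → E

A and C have no prerequisites; A is listed earlier, so A is first.
F now also ready, so the ready set is {F, C}; F is listed earlier → F.
D now also ready, so the ready set is {D, C}; D is listed earlier → D.
Now B and C have their prerequisites met. B is listed earlier, so B next.
C is the only step now ready → C.
Next only E has its prerequisites met → E.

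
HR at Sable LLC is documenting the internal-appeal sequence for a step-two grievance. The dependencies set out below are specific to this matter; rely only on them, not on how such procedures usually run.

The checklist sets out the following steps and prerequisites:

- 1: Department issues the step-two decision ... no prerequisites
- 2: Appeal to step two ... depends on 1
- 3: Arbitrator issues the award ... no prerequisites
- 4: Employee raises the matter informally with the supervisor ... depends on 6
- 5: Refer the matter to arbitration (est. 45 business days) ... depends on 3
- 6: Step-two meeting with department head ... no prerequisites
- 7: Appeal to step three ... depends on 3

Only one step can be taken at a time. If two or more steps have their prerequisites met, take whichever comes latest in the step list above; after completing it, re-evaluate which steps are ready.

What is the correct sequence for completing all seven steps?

6 → 4 → 3 → 7 → 5 → 1 → 2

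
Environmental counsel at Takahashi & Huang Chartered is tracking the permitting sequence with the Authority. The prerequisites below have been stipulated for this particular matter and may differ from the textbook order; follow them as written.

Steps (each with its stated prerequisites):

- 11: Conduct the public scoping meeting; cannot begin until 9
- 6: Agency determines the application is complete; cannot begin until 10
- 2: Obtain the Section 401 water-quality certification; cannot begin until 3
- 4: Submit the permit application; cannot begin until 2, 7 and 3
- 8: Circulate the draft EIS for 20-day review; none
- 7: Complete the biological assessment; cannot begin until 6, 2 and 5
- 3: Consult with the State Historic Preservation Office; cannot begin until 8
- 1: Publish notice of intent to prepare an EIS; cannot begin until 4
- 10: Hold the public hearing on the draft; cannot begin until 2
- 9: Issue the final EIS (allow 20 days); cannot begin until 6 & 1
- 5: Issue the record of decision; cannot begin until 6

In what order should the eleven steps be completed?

8, 3, 2, 10, 6, 5, 7, 4, 1, 9, 11

8 has no prerequisites → 8 first.
That leaves 3 as the only ready step → 3.
2 needed 3, now all done → 2.
Next only 10 has its prerequisites met → 10.
6 needed 10, now all done → 6.
That leaves 5 as the only ready step → 5.
7 needed 6, 2 and 5, now all done → 7.
Next only 4 has its prerequisites met → 4.
1 needed 4, now all done → 1.
9 needed 6 and 1, now all done → 9.
11 is the only step now ready → 11.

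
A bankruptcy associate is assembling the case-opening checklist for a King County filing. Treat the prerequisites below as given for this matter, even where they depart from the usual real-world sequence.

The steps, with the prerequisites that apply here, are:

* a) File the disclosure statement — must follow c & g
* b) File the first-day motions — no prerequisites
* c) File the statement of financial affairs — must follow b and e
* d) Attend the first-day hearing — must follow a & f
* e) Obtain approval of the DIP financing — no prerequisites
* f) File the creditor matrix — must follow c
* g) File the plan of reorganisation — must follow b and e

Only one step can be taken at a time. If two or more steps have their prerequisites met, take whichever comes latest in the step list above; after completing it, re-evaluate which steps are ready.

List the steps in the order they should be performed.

e, b, g, c, f, a, d

e and b have no prerequisites; e is listed later, so e is first.
b is the only step now ready → b.
Ready: g and c. g is listed later → g.
c needed e and b, now all done → c.
Ready: f and a. f is listed later → f.
a needed g and c, now all done → a.
d is the only step now ready → d.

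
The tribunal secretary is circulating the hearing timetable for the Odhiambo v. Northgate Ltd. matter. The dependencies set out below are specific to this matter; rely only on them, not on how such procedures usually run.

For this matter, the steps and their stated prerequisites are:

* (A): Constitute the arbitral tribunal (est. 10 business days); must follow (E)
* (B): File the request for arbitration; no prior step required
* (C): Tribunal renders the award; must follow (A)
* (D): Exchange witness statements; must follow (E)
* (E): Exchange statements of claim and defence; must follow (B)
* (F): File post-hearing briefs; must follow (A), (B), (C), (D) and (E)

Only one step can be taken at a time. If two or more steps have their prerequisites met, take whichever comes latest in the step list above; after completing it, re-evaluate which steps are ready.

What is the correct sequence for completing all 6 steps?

Only (B) has no prerequisites, so it is first.
(E) is the only step now ready → (E).
(D) and (A) are both available; (D) is listed later → (D).
That leaves (A) as the only ready step → (A).
(C) needed (A), now all done → (C).
That leaves (F) as the only ready step → (F).

(B), (E), (D), (A), (C), (F)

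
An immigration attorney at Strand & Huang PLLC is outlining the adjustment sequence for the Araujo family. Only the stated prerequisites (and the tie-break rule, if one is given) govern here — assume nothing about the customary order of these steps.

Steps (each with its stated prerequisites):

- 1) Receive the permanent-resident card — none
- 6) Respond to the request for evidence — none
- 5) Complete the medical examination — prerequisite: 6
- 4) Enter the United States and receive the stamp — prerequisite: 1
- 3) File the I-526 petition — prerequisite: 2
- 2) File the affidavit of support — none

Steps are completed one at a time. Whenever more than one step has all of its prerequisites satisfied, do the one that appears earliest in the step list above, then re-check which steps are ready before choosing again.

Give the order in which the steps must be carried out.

1, 6, 5, 4, 2, 3

Nothing is required for 1, 6 and 2. 1 is listed earlier → 1 first.
4 now also ready, so the ready set is {6, 4, 2}; 6 is listed earlier → 6.
Ready: 5, 4 and 2. 5 is listed earlier → 5.
Now 4 and 2 have their prerequisites met. 4 is listed earlier, so 4 next.
2 is the only step now ready → 2.
3 needed 2, now all done → 3.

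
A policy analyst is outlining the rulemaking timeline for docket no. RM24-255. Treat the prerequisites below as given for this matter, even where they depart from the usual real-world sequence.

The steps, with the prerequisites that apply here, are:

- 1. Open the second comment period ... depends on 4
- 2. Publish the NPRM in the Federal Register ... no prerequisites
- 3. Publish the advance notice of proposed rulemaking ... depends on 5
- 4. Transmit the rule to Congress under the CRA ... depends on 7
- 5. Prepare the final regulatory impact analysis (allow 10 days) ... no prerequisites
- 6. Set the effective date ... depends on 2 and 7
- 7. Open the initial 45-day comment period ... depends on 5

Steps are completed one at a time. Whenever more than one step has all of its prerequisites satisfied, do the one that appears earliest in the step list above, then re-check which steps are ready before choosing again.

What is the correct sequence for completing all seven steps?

2 5 3 7 4 1 6

Nothing is required for 2 and 5. 2 is listed earlier → 2 first.
5 is the only step now ready → 5.
3 and 7 are both available; 3 is listed earlier → 3.
7 is the only step now ready → 7.
4 and 6 are both available; 4 is listed earlier → 4.
1 now also ready, so the ready set is {1, 6}; 1 is listed earlier → 1.
6 needed 2 and 7, now all done → 6.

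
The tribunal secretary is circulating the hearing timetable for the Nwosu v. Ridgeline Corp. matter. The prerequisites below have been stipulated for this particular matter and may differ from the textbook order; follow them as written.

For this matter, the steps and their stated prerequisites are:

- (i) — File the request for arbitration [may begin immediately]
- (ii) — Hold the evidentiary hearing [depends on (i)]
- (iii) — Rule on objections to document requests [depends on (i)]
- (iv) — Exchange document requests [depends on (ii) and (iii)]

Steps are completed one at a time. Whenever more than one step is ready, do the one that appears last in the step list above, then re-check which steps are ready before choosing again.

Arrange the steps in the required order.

(i), (iii), (ii), (iv)

(i) has no prerequisites → (i) first.
(iii) and (ii) are both available; (iii) is listed later → (iii).
(ii) needed (i), now all done → (ii).
Next only (iv) has its prerequisites met → (iv).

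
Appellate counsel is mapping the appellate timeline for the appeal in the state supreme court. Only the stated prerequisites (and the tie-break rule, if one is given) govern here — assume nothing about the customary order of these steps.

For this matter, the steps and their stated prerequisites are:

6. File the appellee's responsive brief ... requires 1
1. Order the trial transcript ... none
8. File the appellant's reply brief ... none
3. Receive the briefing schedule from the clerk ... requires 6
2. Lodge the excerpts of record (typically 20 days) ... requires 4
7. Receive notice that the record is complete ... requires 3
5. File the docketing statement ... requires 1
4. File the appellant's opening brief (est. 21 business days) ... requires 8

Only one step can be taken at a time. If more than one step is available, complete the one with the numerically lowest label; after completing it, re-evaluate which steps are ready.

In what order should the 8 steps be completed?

1 and 8 have no prerequisites; 1 has the earlier label, so 1 is first.
5, 6 and 8 are all available; 5 has the earlier label → 5.
Now 6 and 8 have their prerequisites met. 6 has the earlier label, so 6 next.
3 now also ready, so the ready set is {3, 8}; 3 has the earlier label → 3.
7 and 8 are both available; 7 has the earlier label → 7.
That leaves 8 as the only ready step → 8.
Next only 4 has its prerequisites met → 4.
2 needed 4, now all done → 2.

1, 5, 6, 3, 7, 8, 4, 2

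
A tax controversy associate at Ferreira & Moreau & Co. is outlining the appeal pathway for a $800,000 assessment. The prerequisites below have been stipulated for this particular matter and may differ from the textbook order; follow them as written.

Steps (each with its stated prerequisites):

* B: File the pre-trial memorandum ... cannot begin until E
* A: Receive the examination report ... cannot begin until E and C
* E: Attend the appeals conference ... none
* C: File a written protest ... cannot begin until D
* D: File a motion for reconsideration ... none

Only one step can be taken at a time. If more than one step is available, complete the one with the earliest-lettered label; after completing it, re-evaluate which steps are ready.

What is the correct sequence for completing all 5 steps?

D C E A B

D and E have no prerequisites; D has the earlier label, so D is first.
Ready: C and E. C has the earlier label → C.
E is the only step now ready → E.
Now A and B have their prerequisites met. A has the earlier label, so A next.
That leaves B as the only ready step → B.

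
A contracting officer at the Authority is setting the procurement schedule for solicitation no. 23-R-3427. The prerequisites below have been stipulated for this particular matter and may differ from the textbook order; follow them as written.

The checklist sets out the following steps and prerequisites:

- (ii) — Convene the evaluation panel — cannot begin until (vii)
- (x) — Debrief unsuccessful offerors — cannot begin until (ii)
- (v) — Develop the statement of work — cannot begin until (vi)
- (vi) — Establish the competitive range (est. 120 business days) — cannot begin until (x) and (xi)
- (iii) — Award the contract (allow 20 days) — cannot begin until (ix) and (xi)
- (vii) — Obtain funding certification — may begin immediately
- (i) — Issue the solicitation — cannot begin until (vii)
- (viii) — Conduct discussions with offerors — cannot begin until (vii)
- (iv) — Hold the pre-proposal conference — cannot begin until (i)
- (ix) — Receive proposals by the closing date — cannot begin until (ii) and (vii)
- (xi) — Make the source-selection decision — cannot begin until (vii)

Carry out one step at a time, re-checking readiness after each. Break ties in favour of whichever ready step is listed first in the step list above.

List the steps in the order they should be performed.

(vii), (ii), (x), (i), (viii), (iv), (ix), (xi), (vi), (v), (iii)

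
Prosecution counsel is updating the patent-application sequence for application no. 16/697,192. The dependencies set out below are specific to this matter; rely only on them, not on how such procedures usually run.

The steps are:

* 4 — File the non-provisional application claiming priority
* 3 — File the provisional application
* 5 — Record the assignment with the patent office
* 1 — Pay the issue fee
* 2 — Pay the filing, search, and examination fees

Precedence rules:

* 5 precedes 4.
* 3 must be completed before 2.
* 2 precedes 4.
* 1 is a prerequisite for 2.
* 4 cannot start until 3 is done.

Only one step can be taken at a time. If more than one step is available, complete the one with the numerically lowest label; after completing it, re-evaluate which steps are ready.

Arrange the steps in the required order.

1 3 2 5 4

1, 3 and 5 have no prerequisites; 1 has the earlier label, so 1 is first.
Ready: 3 and 5. 3 has the earlier label → 3.
2 now also ready, so the ready set is {2, 5}; 2 has the earlier label → 2.
5 is the only step now ready → 5.
4 needed 2, 3 and 5, now all done → 4.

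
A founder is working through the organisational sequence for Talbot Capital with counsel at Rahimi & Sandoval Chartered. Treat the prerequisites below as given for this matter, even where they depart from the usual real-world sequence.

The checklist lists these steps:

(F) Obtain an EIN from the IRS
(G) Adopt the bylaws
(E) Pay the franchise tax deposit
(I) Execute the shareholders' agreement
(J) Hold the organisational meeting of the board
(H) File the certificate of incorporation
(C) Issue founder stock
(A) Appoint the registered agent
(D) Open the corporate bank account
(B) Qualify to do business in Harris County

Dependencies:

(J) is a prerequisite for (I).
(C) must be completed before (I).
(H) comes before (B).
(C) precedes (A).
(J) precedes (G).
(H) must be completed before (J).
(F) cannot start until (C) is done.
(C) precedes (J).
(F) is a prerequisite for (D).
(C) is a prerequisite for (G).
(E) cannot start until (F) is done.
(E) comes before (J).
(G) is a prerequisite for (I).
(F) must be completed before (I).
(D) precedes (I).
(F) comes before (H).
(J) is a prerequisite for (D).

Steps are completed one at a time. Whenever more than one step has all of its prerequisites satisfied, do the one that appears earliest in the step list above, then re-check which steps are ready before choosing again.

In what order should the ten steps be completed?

(C) → (F) → (E) → (H) → (J) → (G) → (A) → (D) → (I) → (B)

(C) is the only step with nothing outstanding, so it goes first.
Now (F) and (A) have their prerequisites met. (F) is listed earlier, so (F) next.
Ready: (E), (H) and (A). (E) is listed earlier → (E).
(H) and (A) are both available; (H) is listed earlier → (H).
(J), (A) and (B) are all available; (J) is listed earlier → (J).
(G) and (D) now also ready, so the ready set is {(G), (A), (D), (B)}; (G) is listed earlier → (G).
Now (A), (D) and (B) have their prerequisites met. (A) is listed earlier, so (A) next.
Now (D) and (B) have their prerequisites met. (D) is listed earlier, so (D) next.
(I) and (B) are both available; (I) is listed earlier → (I).
(B) needed (H), now all done → (B).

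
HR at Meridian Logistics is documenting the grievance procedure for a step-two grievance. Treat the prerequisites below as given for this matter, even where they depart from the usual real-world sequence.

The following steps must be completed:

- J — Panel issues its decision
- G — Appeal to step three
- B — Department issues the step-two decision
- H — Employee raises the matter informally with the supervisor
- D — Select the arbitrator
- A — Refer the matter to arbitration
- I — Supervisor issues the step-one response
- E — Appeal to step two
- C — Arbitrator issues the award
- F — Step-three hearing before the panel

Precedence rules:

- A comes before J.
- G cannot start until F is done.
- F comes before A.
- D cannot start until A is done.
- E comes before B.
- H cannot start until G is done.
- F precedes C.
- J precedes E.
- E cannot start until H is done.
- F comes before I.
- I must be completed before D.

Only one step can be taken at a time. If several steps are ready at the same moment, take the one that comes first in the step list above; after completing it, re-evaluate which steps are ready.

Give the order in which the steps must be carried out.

F is the only step with nothing outstanding, so it goes first.
Ready: G, A, I and C. G is listed earlier → G.
H now also ready, so the ready set is {H, A, I, C}; H is listed earlier → H.
Ready: A, I and C. A is listed earlier → A.
J, I and C are all available; J is listed earlier → J.
I, E and C are all available; I is listed earlier → I.
Now D, E and C have their prerequisites met. D is listed earlier, so D next.
E and C are both available; E is listed earlier → E.
B now also ready, so the ready set is {B, C}; B is listed earlier → B.
C needed F, now all done → C.

F → G → H → A → J → I → D → E → B → C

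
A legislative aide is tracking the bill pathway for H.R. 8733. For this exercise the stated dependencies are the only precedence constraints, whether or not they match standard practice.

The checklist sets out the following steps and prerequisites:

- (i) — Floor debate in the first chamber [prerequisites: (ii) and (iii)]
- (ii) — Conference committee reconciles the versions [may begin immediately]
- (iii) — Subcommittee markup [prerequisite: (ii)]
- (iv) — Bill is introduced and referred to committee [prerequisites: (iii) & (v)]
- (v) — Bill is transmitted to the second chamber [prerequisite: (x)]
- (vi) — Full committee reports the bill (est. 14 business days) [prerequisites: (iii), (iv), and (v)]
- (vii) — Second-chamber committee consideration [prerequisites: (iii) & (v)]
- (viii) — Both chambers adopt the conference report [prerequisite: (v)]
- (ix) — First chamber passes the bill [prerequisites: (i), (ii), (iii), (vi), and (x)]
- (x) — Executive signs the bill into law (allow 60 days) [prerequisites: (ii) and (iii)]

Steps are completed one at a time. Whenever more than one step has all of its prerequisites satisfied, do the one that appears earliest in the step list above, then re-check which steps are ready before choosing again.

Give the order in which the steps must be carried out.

(ii), (iii), (i), (x), (v), (iv), (vi), (vii), (viii), (ix)

(ii) has no prerequisites → (ii) first.
(iii) needed (ii), now all done → (iii).
(i) and (x) are both available; (i) is listed earlier → (i).
(x) needed (ii) and (iii), now all done → (x).
(v) is the only step now ready → (v).
(iv), (vii) and (viii) are all available; (iv) is listed earlier → (iv).
(vi) now also ready, so the ready set is {(vi), (vii), (viii)}; (vi) is listed earlier → (vi).
(ix) now also ready, so the ready set is {(vii), (viii), (ix)}; (vii) is listed earlier → (vii).
Now (viii) and (ix) have their prerequisites met. (viii) is listed earlier, so (viii) next.
(ix) is the only step now ready → (ix).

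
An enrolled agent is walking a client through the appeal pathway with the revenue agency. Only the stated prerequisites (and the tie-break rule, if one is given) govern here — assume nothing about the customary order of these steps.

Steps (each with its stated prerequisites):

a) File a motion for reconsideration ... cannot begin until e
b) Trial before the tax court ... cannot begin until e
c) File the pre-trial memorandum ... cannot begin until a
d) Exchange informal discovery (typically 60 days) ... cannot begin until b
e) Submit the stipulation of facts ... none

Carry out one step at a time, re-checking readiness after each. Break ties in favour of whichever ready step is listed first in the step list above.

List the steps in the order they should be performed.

e a b c d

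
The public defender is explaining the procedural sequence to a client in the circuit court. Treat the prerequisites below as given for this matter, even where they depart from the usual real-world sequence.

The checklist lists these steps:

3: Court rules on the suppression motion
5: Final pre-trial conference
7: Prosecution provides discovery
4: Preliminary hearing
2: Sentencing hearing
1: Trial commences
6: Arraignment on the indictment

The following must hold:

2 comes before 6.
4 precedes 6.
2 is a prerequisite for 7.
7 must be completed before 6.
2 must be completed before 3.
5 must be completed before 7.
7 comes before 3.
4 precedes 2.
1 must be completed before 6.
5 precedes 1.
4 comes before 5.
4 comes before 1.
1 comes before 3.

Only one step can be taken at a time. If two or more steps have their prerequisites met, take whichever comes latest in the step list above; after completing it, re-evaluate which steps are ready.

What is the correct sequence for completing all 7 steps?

4 2 5 1 7 6 3

Only 4 has no prerequisites, so it is first.
2 and 5 are both available; 2 is listed later → 2.
Next only 5 has its prerequisites met → 5.
Now 1 and 7 have their prerequisites met. 1 is listed later, so 1 next.
Next only 7 has its prerequisites met → 7.
Ready: 6 and 3. 6 is listed later → 6.
3 needed 1, 2 and 7, now all done → 3.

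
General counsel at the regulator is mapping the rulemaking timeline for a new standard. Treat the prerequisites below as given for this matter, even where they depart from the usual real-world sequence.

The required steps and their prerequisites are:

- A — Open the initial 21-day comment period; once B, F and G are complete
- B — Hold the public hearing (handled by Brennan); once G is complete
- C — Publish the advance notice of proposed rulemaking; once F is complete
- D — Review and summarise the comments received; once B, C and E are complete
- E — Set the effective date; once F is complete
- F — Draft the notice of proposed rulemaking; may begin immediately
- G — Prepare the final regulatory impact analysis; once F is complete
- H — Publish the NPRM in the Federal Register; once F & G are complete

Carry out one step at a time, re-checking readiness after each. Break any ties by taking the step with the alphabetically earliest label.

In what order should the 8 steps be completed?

F C E G B A D H

Only F has no prerequisites, so it is first.
C, E and G are all available; C has the earlier label → C.
E and G are both available; E has the earlier label → E.
G is the only step now ready → G.
Now B and H have their prerequisites met. B has the earlier label, so B next.
A and D now also ready, so the ready set is {A, D, H}; A has the earlier label → A.
Ready: D and H. D has the earlier label → D.
H needed F and G, now all done → H.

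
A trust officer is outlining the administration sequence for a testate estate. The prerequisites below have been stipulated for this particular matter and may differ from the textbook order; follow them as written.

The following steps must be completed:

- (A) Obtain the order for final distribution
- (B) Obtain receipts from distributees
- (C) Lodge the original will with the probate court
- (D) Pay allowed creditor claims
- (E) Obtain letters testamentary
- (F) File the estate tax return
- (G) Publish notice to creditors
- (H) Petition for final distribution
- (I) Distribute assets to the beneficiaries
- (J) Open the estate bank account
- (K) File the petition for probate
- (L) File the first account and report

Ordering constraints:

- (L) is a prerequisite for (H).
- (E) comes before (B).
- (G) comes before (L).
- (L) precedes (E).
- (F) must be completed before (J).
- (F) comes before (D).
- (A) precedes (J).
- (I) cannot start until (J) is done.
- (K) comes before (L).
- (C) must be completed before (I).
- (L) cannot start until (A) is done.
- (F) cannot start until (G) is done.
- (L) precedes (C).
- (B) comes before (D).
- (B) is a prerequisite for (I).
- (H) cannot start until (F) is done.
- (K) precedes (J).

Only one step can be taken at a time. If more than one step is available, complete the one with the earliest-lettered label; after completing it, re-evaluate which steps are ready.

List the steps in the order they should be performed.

Nothing is required for (A), (G) and (K). (A) has the earlier label → (A) first.
Ready: (G) and (K). (G) has the earlier label → (G).
(F) now also ready, so the ready set is {(F), (K)}; (F) has the earlier label → (F).
Next only (K) has its prerequisites met → (K).
(J) and (L) are both available; (J) has the earlier label → (J).
(L) needed (A), (G) and (K), now all done → (L).
Now (C), (E) and (H) have their prerequisites met. (C) has the earlier label, so (C) next.
Now (E) and (H) have their prerequisites met. (E) has the earlier label, so (E) next.
(B) now also ready, so the ready set is {(B), (H)}; (B) has the earlier label → (B).
(D) and (I) now also ready, so the ready set is {(D), (H), (I)}; (D) has the earlier label → (D).
(H) and (I) are both available; (H) has the earlier label → (H).
(I) is the only step now ready → (I).

(A) (G) (F) (K) (J) (L) (C) (E) (B) (D) (H) (I)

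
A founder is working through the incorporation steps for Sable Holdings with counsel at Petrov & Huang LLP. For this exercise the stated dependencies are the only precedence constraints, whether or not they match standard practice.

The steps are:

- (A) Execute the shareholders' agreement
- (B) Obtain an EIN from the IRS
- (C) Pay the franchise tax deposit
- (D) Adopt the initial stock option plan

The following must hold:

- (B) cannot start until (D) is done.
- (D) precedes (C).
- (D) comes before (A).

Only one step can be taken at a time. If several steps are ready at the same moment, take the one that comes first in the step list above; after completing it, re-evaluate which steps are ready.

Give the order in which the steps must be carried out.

(D) (A) (B) (C)

(D) has no prerequisites → (D) first.
Now (A), (B) and (C) have their prerequisites met. (A) is listed earlier, so (A) next.
Now (B) and (C) have their prerequisites met. (B) is listed earlier, so (B) next.
That leaves (C) as the only ready step → (C).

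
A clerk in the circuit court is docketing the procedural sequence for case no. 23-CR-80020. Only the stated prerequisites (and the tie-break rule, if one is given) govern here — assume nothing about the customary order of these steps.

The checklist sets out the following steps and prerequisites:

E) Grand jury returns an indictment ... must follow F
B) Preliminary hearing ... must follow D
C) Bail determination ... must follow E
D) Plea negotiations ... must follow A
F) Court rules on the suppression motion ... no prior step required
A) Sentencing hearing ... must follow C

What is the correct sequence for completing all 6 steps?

F, E, C, A, D, B

F has no prerequisites → F first.
E needed F, now all done → E.
C needed E, now all done → C.
A needed C, now all done → A.
D needed A, now all done → D.
B is the only step now ready → B.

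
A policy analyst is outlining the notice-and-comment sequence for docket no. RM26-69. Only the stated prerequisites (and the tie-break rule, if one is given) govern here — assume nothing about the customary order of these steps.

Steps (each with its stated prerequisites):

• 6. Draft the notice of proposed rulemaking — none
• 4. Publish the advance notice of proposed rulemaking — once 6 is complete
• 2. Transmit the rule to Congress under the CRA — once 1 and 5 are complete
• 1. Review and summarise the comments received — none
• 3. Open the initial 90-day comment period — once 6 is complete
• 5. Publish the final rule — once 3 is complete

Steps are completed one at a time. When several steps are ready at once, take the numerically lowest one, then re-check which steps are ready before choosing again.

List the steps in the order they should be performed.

1 6 3 4 5 2

Nothing is required for 1 and 6. 1 has the earlier label → 1 first.
6 is the only step now ready → 6.
Now 3 and 4 have their prerequisites met. 3 has the earlier label, so 3 next.
5 now also ready, so the ready set is {4, 5}; 4 has the earlier label → 4.
5 is the only step now ready → 5.
Next only 2 has its prerequisites met → 2.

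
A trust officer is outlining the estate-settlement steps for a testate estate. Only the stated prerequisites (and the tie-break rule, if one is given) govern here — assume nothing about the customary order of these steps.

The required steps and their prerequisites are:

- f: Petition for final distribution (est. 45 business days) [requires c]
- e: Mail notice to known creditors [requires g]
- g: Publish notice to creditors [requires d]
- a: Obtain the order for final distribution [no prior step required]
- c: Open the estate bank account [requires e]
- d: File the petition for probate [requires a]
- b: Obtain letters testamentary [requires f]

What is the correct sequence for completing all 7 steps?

Only a has no prerequisites, so it is first.
Next only d has its prerequisites met → d.
That leaves g as the only ready step → g.
That leaves e as the only ready step → e.
c needed e, now all done → c.
f needed c, now all done → f.
That leaves b as the only ready step → b.

a, d, g, e, c, f, b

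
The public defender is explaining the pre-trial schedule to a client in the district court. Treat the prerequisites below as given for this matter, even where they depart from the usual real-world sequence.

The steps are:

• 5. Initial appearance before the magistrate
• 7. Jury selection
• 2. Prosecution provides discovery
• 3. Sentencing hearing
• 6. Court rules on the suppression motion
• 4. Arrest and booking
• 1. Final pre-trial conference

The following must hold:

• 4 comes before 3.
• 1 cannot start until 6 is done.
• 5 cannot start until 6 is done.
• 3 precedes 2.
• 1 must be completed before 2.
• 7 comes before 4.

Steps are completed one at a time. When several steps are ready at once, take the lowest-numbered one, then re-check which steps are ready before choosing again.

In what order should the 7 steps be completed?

6 and 7 have no prerequisites; 6 has the earlier label, so 6 is first.
Ready: 1, 5 and 7. 1 has the earlier label → 1.
Ready: 5 and 7. 5 has the earlier label → 5.
7 is the only step now ready → 7.
That leaves 4 as the only ready step → 4.
3 is the only step now ready → 3.
That leaves 2 as the only ready step → 2.

6 → 1 → 5 → 7 → 4 → 3 → 2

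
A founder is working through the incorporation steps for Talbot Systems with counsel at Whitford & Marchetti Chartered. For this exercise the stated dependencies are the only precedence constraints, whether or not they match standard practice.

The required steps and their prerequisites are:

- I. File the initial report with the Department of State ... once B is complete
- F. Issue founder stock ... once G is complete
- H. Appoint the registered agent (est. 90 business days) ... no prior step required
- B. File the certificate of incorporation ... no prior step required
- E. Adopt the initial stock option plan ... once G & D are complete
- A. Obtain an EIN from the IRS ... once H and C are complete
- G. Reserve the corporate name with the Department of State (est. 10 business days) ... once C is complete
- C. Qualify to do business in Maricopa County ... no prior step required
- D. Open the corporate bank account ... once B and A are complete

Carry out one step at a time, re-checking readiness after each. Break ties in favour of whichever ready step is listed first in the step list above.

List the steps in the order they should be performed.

H, B and C have no prerequisites; H is listed earlier, so H is first.
B and C are both available; B is listed earlier → B.
Ready: I and C. I is listed earlier → I.
Next only C has its prerequisites met → C.
A and G are both available; A is listed earlier → A.
Now G and D have their prerequisites met. G is listed earlier, so G next.
F and D are both available; F is listed earlier → F.
D needed B and A, now all done → D.
That leaves E as the only ready step → E.

H, B, I, C, A, G, F, D, E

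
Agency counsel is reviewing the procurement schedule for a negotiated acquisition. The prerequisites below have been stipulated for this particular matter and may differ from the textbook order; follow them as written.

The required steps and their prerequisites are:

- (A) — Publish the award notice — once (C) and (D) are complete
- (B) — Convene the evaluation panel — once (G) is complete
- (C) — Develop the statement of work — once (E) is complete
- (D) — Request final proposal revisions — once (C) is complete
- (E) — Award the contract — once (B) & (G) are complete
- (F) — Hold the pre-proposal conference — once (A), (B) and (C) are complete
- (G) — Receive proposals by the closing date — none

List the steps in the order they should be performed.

(G), (B), (E), (C), (D), (A), (F)

Only (G) has no prerequisites, so it is first.
That leaves (B) as the only ready step → (B).
Next only (E) has its prerequisites met → (E).
(C) needed (E), now all done → (C).
(D) is the only step now ready → (D).
(A) is the only step now ready → (A).
That leaves (F) as the only ready step → (F).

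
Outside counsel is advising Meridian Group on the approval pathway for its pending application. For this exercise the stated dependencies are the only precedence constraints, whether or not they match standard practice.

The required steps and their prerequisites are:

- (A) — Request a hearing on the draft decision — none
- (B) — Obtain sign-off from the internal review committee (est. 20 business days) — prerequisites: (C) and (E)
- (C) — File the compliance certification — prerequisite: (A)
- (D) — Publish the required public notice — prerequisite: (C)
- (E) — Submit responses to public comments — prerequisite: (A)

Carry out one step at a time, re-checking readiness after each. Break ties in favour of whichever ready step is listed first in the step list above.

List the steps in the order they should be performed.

(A), (C), (D), (E), (B)

(A) is the only step with nothing outstanding, so it goes first.
Ready: (C) and (E). (C) is listed earlier → (C).
(D) now also ready, so the ready set is {(D), (E)}; (D) is listed earlier → (D).
(E) is the only step now ready → (E).
That leaves (B) as the only ready step → (B).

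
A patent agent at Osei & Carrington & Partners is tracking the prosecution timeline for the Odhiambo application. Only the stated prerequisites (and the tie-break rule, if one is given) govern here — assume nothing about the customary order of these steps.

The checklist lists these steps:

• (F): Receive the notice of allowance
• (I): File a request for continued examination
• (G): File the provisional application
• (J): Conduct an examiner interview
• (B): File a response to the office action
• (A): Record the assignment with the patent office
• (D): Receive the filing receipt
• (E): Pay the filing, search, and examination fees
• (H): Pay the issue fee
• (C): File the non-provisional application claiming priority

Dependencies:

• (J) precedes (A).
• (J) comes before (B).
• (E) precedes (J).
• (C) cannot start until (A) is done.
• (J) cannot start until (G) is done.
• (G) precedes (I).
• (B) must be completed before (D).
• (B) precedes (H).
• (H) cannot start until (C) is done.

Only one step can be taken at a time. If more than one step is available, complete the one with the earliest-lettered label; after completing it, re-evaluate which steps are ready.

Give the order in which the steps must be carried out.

Nothing is required for (E), (F) and (G). (E) has the earlier label → (E) first.
(F) and (G) are both available; (F) has the earlier label → (F).
Next only (G) has its prerequisites met → (G).
Ready: (I) and (J). (I) has the earlier label → (I).
That leaves (J) as the only ready step → (J).
Ready: (A) and (B). (A) has the earlier label → (A).
(C) now also ready, so the ready set is {(B), (C)}; (B) has the earlier label → (B).
(D) now also ready, so the ready set is {(C), (D)}; (C) has the earlier label → (C).
Ready: (D) and (H). (D) has the earlier label → (D).
(H) needed (B) and (C), now all done → (H).

(E) (F) (G) (I) (J) (A) (B) (C) (D) (H)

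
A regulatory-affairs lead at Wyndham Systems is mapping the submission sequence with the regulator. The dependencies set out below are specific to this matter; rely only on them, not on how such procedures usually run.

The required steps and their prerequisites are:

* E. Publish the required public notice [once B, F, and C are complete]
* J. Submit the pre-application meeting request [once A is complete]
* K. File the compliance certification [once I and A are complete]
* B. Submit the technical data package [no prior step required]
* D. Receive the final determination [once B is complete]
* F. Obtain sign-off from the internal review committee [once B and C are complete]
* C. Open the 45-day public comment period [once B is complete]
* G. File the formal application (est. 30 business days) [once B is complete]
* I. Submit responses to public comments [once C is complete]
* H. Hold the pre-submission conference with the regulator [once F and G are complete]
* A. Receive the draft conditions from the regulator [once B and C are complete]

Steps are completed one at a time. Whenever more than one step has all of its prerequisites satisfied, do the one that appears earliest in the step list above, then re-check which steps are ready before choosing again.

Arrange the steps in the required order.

Only B has no prerequisites, so it is first.
Now D, C and G have their prerequisites met. D is listed earlier, so D next.
Now C and G have their prerequisites met. C is listed earlier, so C next.
Ready: F, G, I and A. F is listed earlier → F.
E now also ready, so the ready set is {E, G, I, A}; E is listed earlier → E.
Ready: G, I and A. G is listed earlier → G.
I, H and A are all available; I is listed earlier → I.
Now H and A have their prerequisites met. H is listed earlier, so H next.
A is the only step now ready → A.
J and K are both available; J is listed earlier → J.
K needed I and A, now all done → K.

B D C F E G I H A J K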